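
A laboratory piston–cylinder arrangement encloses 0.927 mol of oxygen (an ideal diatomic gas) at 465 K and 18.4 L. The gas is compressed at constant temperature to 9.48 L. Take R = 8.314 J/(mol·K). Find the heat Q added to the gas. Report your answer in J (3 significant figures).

Isothermal ⇒ ΔU = 0, so Q = W = nRT ln(V₂/V₁).
Q = (0.927)(8.314)(465) ln(9.48/18.4) = 3584 × -0.6632 = -2377 J.

Q ≈ -2380 J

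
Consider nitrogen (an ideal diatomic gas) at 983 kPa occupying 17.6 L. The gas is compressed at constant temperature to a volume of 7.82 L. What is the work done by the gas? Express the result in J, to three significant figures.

Isothermal: W = nRT ln(V₂/V₁) = P₁V₁ ln(V₂/V₁).
P₁V₁ = (983 kPa)(17.6 L) = 17301 J.
W = 17301 × ln(7.82/17.6) = 17301 × -0.8112
W_by_gas = -14035 J.

W ≈ -14000 J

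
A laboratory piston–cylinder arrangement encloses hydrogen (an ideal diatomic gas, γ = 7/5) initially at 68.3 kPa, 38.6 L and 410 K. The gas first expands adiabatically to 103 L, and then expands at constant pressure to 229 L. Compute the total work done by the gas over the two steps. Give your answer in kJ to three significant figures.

W_total ≈ 4.32 kJ

Step 1 (adiabatic): W = (P₁V₁ − P₂V₂)/(γ−1) = (2636 − 1780)/0.4 = 2140 J.
After step 1: P = 17.29 kPa, V = 103 L, T = 276.9 K.
Step 2 (isobaric): W = PΔV = (17.29 kPa)(229 − 103 L) = 2178 J.
W_total = 2140 + 2178 = 4318 J.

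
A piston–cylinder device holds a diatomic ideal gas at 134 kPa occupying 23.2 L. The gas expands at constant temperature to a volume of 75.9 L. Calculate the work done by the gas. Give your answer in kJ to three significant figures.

Isothermal: W = nRT ln(V₂/V₁) = P₁V₁ ln(V₂/V₁).
P₁V₁ = (134 kPa)(23.2 L) = 3109 J.
W = 3109 × ln(75.9/23.2) = 3109 × 1.185
W_by_gas = 3685 J.

W ≈ 3.68 kJ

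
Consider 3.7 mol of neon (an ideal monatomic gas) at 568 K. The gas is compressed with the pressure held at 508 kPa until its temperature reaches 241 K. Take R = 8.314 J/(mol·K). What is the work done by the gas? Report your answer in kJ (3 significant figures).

W ≈ -10.1 kJ

Isobaric: W = P ΔV = nR ΔT.
W = (3.7)(8.314)(241 − 568) = -10059 J.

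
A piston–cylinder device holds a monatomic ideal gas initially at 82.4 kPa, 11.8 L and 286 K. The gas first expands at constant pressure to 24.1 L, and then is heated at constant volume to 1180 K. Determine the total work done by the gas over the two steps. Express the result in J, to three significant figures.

Step 1 (isobaric): W = PΔV = (82.4 kPa)(24.1 − 11.8 L) = 1014 J.
Step 2 (isochoric): W = 0 (constant volume).
W_total = 1014 + 0 = 1014 J.

W_total ≈ 1010 J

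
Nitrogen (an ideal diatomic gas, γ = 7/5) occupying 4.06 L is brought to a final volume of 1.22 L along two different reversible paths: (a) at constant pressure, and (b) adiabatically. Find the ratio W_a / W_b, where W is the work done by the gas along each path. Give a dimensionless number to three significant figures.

W_a / W_b ≈ 0.453

Path (a) isobaric: W = P₁(V₂ − V₁) → W_a/(P₁V₁) = -0.6995.
Path (b) adiabatic: W = P₁V₁(1 − (V₁/V₂)^(γ−1))/(γ−1) → W_b/(P₁V₁) = -1.544.
W_a / W_b = -0.6995 / -1.544 = 0.4531.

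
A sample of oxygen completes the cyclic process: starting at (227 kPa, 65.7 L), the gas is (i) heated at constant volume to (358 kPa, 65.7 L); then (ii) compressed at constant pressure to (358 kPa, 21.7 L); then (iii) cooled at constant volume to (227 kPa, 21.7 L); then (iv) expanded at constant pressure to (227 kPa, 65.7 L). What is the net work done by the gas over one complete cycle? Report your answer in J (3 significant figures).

W_net ≈ -5760 J

Constant-volume legs do no work.
W(ii) = (358)(21.7 − 65.7) = -15752 J; W(iv) = (227)(65.7 − 21.7) = 9988 J.
W_net = -15752 + 9988 = -5764 J (the counter-clockwise enclosed area).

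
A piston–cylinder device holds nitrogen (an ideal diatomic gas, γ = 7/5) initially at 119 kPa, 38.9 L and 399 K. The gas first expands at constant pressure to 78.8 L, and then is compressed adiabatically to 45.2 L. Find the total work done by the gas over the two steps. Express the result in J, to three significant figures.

W_total ≈ -1090 J

Step 1 (isobaric): W = PΔV = (119 kPa)(78.8 − 38.9 L) = 4748 J.
After step 1: P = 119 kPa, V = 78.8 L, T = 808.3 K.
Step 2 (adiabatic): W = (P₁V₁ − P₂V₂)/(γ−1) = (9377 − 11712)/0.4 = -5837 J.
W_total = 4748 − 5837 = -1089 J.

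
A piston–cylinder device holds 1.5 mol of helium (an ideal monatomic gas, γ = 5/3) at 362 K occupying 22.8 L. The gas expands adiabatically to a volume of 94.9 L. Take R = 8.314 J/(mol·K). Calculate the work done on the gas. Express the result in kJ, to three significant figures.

W ≈ -4.15 kJ

Adiabatic: TV^(γ−1) = const with γ = 5/3.
T₂ = T₁ (V₁/V₂)^(γ−1) = 362 × (22.8/94.9)^0.667 = 362 × 0.3865 = 139.9 K.
W_by = nCᵥ(T₁ − T₂) = (1.5)(12.47)(362 − 139.9) = 4155 J.
Work on gas = −W_by = -4155 J.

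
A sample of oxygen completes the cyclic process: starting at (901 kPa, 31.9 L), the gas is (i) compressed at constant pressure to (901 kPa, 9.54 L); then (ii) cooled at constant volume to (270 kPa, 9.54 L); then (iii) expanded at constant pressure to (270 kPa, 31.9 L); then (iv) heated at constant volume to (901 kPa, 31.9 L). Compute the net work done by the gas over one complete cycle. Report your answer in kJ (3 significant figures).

Constant-volume legs do no work.
W(i) = (901)(9.54 − 31.9) = -20146 J; W(iii) = (270)(31.9 − 9.54) = 6037 J.
W_net = -20146 + 6037 = -14109 J (the counter-clockwise enclosed area).

W_net ≈ -14.1 kJ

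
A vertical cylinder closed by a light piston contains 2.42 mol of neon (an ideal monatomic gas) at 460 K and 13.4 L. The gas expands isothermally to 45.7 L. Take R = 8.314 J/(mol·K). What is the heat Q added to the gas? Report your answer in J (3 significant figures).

Isothermal ⇒ ΔU = 0, so Q = W = nRT ln(V₂/V₁).
Q = (2.42)(8.314)(460) ln(45.7/13.4) = 9255 × 1.227 = 11355 J.

Q ≈ 11400 J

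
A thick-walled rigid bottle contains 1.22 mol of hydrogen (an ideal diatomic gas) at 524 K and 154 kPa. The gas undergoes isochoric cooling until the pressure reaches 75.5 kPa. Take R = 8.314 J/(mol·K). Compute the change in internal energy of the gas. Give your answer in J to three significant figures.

Constant volume ⇒ W = 0, so Q = ΔU = nCᵥΔT with Cᵥ = 5R/2 = 20.79 J/(mol·K).
At constant V, T₂/T₁ = P₂/P₁ ⇒ ΔT = T₁(P₂/P₁ − 1) = 524·(75.5/154 − 1) = -267.1 K.
ΔU = (1.22)(20.79)(-267.1) = -6773 J.

ΔU ≈ -6770 J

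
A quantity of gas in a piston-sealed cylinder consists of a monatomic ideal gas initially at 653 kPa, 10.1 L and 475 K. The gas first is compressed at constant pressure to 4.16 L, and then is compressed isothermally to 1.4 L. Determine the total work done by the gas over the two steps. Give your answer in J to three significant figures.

W_total ≈ -6840 J

Step 1 (isobaric): W = PΔV = (653 kPa)(4.16 − 10.1 L) = -3879 J.
After step 1: P = 653 kPa, V = 4.16 L, T = 195.6 K.
Step 2 (isothermal): W = P₁V₁ ln(V₂/V₁) = (2716) ln(1.4/4.16) = -2958 J.
W_total = -3879 − 2958 = -6837 J.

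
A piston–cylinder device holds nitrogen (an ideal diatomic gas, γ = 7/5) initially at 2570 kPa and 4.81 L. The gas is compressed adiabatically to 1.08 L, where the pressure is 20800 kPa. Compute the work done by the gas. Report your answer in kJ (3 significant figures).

Adiabatic: W = (P₁V₁ − P₂V₂)/(γ − 1) with γ = 7/5.
P₁V₁ = 12362 J, P₂V₂ = 22464 J.
W = (12362 − 22464) / 0.4 = -25256 J.

W ≈ -25.3 kJ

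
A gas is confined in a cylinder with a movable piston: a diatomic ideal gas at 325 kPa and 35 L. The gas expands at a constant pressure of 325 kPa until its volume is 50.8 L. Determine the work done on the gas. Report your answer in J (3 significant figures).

W ≈ -5130 J

Isobaric: W = P ΔV.
W = (325 kPa)(50.8 − 35 L) = (325)(15.8) = 5135 J.
Work on gas = −W_by = -5135 J.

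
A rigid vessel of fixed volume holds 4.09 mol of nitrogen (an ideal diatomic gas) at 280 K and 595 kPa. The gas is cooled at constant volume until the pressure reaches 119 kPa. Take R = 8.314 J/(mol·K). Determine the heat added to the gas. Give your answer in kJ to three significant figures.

Constant volume ⇒ W = 0, so Q = ΔU = nCᵥΔT with Cᵥ = 5R/2 = 20.79 J/(mol·K).
At constant V, T₂/T₁ = P₂/P₁ ⇒ ΔT = T₁(P₂/P₁ − 1) = 280·(119/595 − 1) = -224 K.
ΔU = (4.09)(20.79)(-224) = -19042 J.

Q ≈ -19.0 kJ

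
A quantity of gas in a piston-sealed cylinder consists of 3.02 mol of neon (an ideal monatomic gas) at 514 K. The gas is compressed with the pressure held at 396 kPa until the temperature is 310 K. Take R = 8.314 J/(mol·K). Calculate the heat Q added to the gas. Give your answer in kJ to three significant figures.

Isobaric: W = nRΔT = (3.02)(8.314)(-204) = -5122 J.
ΔU = nCᵥΔT with Cᵥ = 3R/2: ΔU = (3.02)(12.47)(-204) = -7683 J.
Q = ΔU + W = -7683 − 5122 = -12805 J.

Q ≈ -12.8 kJ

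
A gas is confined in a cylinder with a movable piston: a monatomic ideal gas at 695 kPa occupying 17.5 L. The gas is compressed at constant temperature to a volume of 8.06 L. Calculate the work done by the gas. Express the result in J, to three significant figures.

Isothermal: W = nRT ln(V₂/V₁) = P₁V₁ ln(V₂/V₁).
P₁V₁ = (695 kPa)(17.5 L) = 12162 J.
W = 12162 × ln(8.06/17.5) = 12162 × -0.7753
W_by_gas = -9429 J.

W ≈ -9430 J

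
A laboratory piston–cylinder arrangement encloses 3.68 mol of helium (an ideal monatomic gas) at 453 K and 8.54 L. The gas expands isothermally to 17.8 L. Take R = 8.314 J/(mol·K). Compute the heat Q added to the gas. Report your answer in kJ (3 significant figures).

Isothermal ⇒ ΔU = 0, so Q = W = nRT ln(V₂/V₁).
Q = (3.68)(8.314)(453) ln(17.8/8.54) = 13860 × 0.7344 = 10179 J.

Q ≈ 10.2 kJ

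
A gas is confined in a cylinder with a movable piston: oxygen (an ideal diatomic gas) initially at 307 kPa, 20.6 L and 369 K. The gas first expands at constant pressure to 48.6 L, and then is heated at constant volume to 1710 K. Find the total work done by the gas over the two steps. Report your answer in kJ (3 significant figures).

Step 1 (isobaric): W = PΔV = (307 kPa)(48.6 − 20.6 L) = 8596 J.
Step 2 (isochoric): W = 0 (constant volume).
W_total = 8596 + 0 = 8596 J.

W_total ≈ 8.60 kJ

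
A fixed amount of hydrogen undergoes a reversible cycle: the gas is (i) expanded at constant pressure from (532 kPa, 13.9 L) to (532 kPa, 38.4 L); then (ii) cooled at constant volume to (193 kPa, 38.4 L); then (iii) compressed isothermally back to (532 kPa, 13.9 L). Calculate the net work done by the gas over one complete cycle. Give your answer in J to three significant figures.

W_net ≈ 5500 J

Leg (i): W = PΔV = (532)(38.4 − 13.9) = 13034 J.
Leg (ii): W = 0.
Leg (iii): W = PᵢVᵢ ln(V_f/Vᵢ) = (7411) ln(13.9/38.4) = -7531 J.
W_net = 13034 − 7531 = 5503 J.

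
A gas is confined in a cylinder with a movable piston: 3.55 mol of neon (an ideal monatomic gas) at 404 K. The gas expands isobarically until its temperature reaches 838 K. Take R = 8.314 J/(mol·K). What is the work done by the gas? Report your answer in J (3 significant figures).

W ≈ 12800 J

Isobaric: W = P ΔV = nR ΔT.
W = (3.55)(8.314)(838 − 404) = 12809 J.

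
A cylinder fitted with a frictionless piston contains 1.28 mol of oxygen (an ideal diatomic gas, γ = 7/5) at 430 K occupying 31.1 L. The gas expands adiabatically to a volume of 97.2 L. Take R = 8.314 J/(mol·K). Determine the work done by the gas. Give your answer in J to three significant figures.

W ≈ 4190 J

Adiabatic: TV^(γ−1) = const with γ = 7/5.
T₂ = T₁ (V₁/V₂)^(γ−1) = 430 × (31.1/97.2)^0.4 = 430 × 0.6339 = 272.6 K.
W_by = nCᵥ(T₁ − T₂) = (1.28)(20.79)(430 − 272.6) = 4188 J.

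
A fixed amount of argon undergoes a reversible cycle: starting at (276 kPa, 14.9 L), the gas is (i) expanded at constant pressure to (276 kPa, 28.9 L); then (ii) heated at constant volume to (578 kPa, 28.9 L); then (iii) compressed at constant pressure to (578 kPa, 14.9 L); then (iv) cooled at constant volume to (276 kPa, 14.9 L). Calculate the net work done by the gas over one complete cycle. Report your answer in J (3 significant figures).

Constant-volume legs do no work.
W(i) = (276)(28.9 − 14.9) = 3864 J; W(iii) = (578)(14.9 − 28.9) = -8092 J.
W_net = 3864 − 8092 = -4228 J (the counter-clockwise enclosed area).

W_net ≈ -4230 J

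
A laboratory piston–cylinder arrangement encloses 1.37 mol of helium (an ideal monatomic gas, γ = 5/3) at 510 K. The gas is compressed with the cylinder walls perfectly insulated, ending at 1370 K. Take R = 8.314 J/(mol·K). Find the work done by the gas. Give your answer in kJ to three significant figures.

Adiabatic ⇒ Q = 0, so W_by = −ΔU = nCᵥ(T₁ − T₂).
Cᵥ = 3R/2 = 12.47 J/(mol·K).
W = (1.37)(12.47)(510 − 1370) = -14693 J.

W ≈ -14.7 kJ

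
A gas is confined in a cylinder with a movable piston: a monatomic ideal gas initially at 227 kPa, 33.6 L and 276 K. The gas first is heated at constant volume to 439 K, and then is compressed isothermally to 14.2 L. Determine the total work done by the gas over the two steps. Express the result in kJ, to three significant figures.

Step 1 (isochoric): W = 0 (constant volume).
After step 1: P = 361.1 kPa (V unchanged).
Step 2 (isothermal): W = P₁V₁ ln(V₂/V₁) = (12132) ln(14.2/33.6) = -10449 J.
W_total = 0 − 10449 = -10449 J.

W_total ≈ -10.4 kJ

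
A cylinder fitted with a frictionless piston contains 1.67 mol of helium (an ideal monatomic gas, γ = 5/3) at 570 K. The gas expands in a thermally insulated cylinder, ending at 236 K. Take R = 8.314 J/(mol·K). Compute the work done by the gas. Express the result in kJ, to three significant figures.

W ≈ 6.96 kJ

Adiabatic ⇒ Q = 0, so W_by = −ΔU = nCᵥ(T₁ − T₂).
Cᵥ = 3R/2 = 12.47 J/(mol·K).
W = (1.67)(12.47)(570 − 236) = 6956 J.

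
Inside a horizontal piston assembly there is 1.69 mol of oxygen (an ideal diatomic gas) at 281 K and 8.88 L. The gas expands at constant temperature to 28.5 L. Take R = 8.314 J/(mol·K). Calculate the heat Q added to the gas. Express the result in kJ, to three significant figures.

Isothermal ⇒ ΔU = 0, so Q = W = nRT ln(V₂/V₁).
Q = (1.69)(8.314)(281) ln(28.5/8.88) = 3948 × 1.166 = 4604 J.

Q ≈ 4.60 kJ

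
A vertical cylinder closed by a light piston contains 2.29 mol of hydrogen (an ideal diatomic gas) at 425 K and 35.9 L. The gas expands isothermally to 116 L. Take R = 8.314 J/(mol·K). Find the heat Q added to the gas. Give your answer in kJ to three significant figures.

Isothermal ⇒ ΔU = 0, so Q = W = nRT ln(V₂/V₁).
Q = (2.29)(8.314)(425) ln(116/35.9) = 8092 × 1.173 = 9490 J.

Q ≈ 9.49 kJ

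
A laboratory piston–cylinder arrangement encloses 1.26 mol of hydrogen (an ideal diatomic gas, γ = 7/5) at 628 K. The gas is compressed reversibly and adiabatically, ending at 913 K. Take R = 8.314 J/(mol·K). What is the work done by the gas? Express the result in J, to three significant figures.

W ≈ -7460 J

Adiabatic ⇒ Q = 0, so W_by = −ΔU = nCᵥ(T₁ − T₂).
Cᵥ = 5R/2 = 20.79 J/(mol·K).
W = (1.26)(20.79)(628 − 913) = -7464 J.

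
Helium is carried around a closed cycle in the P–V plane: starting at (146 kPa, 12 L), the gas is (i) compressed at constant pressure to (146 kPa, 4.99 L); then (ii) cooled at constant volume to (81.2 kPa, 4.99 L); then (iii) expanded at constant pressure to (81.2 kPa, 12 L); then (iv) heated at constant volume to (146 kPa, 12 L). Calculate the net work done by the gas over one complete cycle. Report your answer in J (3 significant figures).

W_net ≈ -454 J

Constant-volume legs do no work.
W(i) = (146)(4.99 − 12) = -1023 J; W(iii) = (81.2)(12 − 4.99) = 569.2 J.
W_net = -1023 + 569.2 = -454.2 J (the counter-clockwise enclosed area).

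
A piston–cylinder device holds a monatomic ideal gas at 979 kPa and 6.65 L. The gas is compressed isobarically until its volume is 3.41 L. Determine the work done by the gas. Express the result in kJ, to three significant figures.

W ≈ -3.17 kJ

Isobaric: W = P ΔV.
W = (979 kPa)(3.41 − 6.65 L) = (979)(-3.24) = -3172 J.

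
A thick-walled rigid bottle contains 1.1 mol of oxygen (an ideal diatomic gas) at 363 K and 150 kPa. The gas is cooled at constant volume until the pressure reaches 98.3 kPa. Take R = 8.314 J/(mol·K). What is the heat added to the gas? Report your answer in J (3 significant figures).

Q ≈ -2860 J

Constant volume ⇒ W = 0, so Q = ΔU = nCᵥΔT with Cᵥ = 5R/2 = 20.79 J/(mol·K).
At constant V, T₂/T₁ = P₂/P₁ ⇒ ΔT = T₁(P₂/P₁ − 1) = 363·(98.3/150 − 1) = -125.1 K.
ΔU = (1.1)(20.79)(-125.1) = -2861 J.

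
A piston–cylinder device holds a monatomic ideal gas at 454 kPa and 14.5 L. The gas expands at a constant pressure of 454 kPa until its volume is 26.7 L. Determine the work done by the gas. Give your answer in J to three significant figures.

W ≈ 5540 J

Isobaric: W = P ΔV.
W = (454 kPa)(26.7 − 14.5 L) = (454)(12.2) = 5539 J.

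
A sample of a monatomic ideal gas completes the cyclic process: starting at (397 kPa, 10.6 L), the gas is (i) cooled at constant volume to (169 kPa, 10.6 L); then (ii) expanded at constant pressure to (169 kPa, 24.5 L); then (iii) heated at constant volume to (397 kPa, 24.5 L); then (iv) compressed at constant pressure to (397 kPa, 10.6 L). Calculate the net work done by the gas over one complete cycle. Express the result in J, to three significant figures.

Constant-volume legs do no work.
W(ii) = (169)(24.5 − 10.6) = 2349 J; W(iv) = (397)(10.6 − 24.5) = -5518 J.
W_net = 2349 − 5518 = -3169 J (the counter-clockwise enclosed area).

W_net ≈ -3170 J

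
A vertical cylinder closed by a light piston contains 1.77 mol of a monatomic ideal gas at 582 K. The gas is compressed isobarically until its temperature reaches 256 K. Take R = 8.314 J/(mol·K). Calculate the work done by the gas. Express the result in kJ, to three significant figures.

Isobaric: W = P ΔV = nR ΔT.
W = (1.77)(8.314)(256 − 582) = -4797 J.

W ≈ -4.80 kJ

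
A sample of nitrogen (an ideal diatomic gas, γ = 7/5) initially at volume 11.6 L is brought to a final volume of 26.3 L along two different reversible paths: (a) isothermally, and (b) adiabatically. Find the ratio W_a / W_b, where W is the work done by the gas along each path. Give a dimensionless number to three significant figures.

W_a / W_b ≈ 1.17

Path (a) isothermal: W = P₁V₁ ln(V₂/V₁) → W_a/(P₁V₁) = 0.8186.
Path (b) adiabatic: W = P₁V₁(1 − (V₁/V₂)^(γ−1))/(γ−1) → W_b/(P₁V₁) = 0.6981.
W_a / W_b = 0.8186 / 0.6981 = 1.173.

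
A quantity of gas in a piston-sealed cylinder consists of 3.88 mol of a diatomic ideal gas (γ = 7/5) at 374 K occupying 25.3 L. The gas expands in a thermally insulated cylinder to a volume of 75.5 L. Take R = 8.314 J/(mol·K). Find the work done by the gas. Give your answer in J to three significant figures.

Adiabatic: TV^(γ−1) = const with γ = 7/5.
T₂ = T₁ (V₁/V₂)^(γ−1) = 374 × (25.3/75.5)^0.4 = 374 × 0.6458 = 241.5 K.
W_by = nCᵥ(T₁ − T₂) = (3.88)(20.79)(374 − 241.5) = 10684 J.

W ≈ 10700 J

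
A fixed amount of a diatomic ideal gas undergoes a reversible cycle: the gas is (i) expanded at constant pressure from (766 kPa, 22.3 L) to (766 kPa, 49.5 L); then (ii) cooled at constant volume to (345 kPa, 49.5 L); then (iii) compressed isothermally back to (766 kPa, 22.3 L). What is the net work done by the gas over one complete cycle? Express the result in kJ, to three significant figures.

Leg (i): W = PΔV = (766)(49.5 − 22.3) = 20835 J.
Leg (ii): W = 0.
Leg (iii): W = PᵢVᵢ ln(V_f/Vᵢ) = (17078) ln(22.3/49.5) = -13617 J.
W_net = 20835 − 13617 = 7218 J.

W_net ≈ 7.22 kJ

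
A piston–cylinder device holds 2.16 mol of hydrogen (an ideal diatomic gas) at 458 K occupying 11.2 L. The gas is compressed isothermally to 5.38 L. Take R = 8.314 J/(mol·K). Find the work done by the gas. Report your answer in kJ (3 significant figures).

Isothermal: W = nRT ln(V₂/V₁).
W = (2.16)(8.314)(458) × ln(5.38/11.2)
  = 8225 × -0.7332
W_by_gas = -6031 J.

W ≈ -6.03 kJ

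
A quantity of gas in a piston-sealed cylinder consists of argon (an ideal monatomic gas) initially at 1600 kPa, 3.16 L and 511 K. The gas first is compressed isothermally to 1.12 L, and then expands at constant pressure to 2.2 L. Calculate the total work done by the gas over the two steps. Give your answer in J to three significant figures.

Step 1 (isothermal): W = P₁V₁ ln(V₂/V₁) = (5056) ln(1.12/3.16) = -5244 J.
After step 1: P = 4514 kPa, V = 1.12 L, T = 511 K.
Step 2 (isobaric): W = PΔV = (4514 kPa)(2.2 − 1.12 L) = 4875 J.
W_total = -5244 + 4875 = -368.9 J.

W_total ≈ -369 J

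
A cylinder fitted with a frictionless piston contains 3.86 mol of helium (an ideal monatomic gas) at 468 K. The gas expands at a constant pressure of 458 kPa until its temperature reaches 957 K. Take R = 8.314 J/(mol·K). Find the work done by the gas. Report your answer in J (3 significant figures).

W ≈ 15700 J

Isobaric: W = P ΔV = nR ΔT.
W = (3.86)(8.314)(957 − 468) = 15693 J.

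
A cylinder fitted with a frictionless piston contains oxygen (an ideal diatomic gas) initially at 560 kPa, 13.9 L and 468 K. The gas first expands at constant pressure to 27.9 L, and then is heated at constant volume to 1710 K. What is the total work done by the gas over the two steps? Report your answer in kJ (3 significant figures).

W_total ≈ 7.84 kJ

Step 1 (isobaric): W = PΔV = (560 kPa)(27.9 − 13.9 L) = 7840 J.
Step 2 (isochoric): W = 0 (constant volume).
W_total = 7840 + 0 = 7840 J.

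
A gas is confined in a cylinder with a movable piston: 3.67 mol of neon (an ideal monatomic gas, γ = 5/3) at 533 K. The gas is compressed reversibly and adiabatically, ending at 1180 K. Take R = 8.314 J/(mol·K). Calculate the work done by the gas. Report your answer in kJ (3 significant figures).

Adiabatic ⇒ Q = 0, so W_by = −ΔU = nCᵥ(T₁ − T₂).
Cᵥ = 3R/2 = 12.47 J/(mol·K).
W = (3.67)(12.47)(533 − 1180) = -29612 J.

W ≈ -29.6 kJ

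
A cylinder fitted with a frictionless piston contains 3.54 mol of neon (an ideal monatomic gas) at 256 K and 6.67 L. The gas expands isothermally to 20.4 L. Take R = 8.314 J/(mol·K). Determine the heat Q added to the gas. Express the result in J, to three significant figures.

Isothermal ⇒ ΔU = 0, so Q = W = nRT ln(V₂/V₁).
Q = (3.54)(8.314)(256) ln(20.4/6.67) = 7534 × 1.118 = 8423 J.

Q ≈ 8420 J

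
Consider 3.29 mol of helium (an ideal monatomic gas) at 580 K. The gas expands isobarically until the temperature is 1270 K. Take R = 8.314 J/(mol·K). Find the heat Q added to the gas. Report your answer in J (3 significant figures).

Isobaric: W = nRΔT = (3.29)(8.314)(690) = 18874 J.
ΔU = nCᵥΔT with Cᵥ = 3R/2: ΔU = (3.29)(12.47)(690) = 28310 J.
Q = ΔU + W = 28310 + 18874 = 47184 J.

Q ≈ 47200 J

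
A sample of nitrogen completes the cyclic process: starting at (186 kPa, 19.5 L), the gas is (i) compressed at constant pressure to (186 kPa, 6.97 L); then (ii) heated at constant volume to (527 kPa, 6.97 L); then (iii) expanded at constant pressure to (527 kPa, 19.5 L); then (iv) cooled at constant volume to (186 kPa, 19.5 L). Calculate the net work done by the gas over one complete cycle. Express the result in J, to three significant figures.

Constant-volume legs do no work.
W(i) = (186)(6.97 − 19.5) = -2331 J; W(iii) = (527)(19.5 − 6.97) = 6603 J.
W_net = -2331 + 6603 = 4273 J (the clockwise enclosed area).

W_net ≈ 4270 J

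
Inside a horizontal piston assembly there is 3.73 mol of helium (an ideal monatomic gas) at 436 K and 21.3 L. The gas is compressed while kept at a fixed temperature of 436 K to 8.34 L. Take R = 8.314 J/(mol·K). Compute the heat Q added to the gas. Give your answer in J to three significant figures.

Isothermal ⇒ ΔU = 0, so Q = W = nRT ln(V₂/V₁).
Q = (3.73)(8.314)(436) ln(8.34/21.3) = 13521 × -0.9376 = -12678 J.

Q ≈ -12700 J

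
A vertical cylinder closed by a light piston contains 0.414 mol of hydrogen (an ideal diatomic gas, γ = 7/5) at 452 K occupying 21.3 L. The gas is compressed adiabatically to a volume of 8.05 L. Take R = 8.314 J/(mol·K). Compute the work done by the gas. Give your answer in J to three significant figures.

Adiabatic: TV^(γ−1) = const with γ = 7/5.
T₂ = T₁ (V₁/V₂)^(γ−1) = 452 × (21.3/8.05)^0.4 = 452 × 1.476 = 667.1 K.
W_by = nCᵥ(T₁ − T₂) = (0.414)(20.79)(452 − 667.1) = -1851 J.

W ≈ -1850 J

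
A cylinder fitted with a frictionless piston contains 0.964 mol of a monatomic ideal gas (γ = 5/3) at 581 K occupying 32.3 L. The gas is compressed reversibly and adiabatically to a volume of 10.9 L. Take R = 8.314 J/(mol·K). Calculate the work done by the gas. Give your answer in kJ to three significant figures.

Adiabatic: TV^(γ−1) = const with γ = 5/3.
T₂ = T₁ (V₁/V₂)^(γ−1) = 581 × (32.3/10.9)^0.667 = 581 × 2.063 = 1199 K.
W_by = nCᵥ(T₁ − T₂) = (0.964)(12.47)(581 − 1199) = -7425 J.

W ≈ -7.43 kJ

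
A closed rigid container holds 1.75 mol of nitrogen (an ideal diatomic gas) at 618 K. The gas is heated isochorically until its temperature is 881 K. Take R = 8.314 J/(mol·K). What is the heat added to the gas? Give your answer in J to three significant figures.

Constant volume ⇒ W = 0, so Q = ΔU = nCᵥΔT with Cᵥ = 5R/2 = 20.79 J/(mol·K).
ΔU = (1.75)(20.79)(881 − 618) = 9566 J.

Q ≈ 9570 J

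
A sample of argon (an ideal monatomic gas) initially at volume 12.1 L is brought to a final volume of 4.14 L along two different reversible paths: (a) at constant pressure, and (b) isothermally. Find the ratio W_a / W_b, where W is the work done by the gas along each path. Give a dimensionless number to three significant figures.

Path (a) isobaric: W = P₁(V₂ − V₁) → W_a/(P₁V₁) = -0.6579.
Path (b) isothermal: W = P₁V₁ ln(V₂/V₁) → W_b/(P₁V₁) = -1.073.
W_a / W_b = -0.6579 / -1.073 = 0.6134.

W_a / W_b ≈ 0.613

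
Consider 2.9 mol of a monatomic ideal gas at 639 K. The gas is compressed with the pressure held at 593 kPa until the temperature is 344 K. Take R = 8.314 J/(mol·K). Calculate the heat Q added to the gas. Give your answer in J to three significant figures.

Q ≈ -17800 J

Isobaric: W = nRΔT = (2.9)(8.314)(-295) = -7113 J.
ΔU = nCᵥΔT with Cᵥ = 3R/2: ΔU = (2.9)(12.47)(-295) = -10669 J.
Q = ΔU + W = -10669 − 7113 = -17782 J.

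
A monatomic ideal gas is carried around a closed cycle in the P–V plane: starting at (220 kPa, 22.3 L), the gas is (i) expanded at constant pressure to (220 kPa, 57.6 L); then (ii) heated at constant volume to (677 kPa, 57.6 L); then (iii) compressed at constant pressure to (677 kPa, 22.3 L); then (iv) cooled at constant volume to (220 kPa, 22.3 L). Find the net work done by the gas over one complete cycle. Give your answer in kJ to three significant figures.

W_net ≈ -16.1 kJ

Constant-volume legs do no work.
W(i) = (220)(57.6 − 22.3) = 7766 J; W(iii) = (677)(22.3 − 57.6) = -23898 J.
W_net = 7766 − 23898 = -16132 J (the counter-clockwise enclosed area).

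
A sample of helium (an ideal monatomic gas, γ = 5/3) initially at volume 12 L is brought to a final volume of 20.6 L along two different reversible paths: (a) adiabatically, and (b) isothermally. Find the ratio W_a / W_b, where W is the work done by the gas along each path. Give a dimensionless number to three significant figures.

W_a / W_b ≈ 0.840

Path (a) adiabatic: W = P₁V₁(1 − (V₁/V₂)^(γ−1))/(γ−1) → W_a/(P₁V₁) = 0.4538.
Path (b) isothermal: W = P₁V₁ ln(V₂/V₁) → W_b/(P₁V₁) = 0.5404.
W_a / W_b = 0.4538 / 0.5404 = 0.8397.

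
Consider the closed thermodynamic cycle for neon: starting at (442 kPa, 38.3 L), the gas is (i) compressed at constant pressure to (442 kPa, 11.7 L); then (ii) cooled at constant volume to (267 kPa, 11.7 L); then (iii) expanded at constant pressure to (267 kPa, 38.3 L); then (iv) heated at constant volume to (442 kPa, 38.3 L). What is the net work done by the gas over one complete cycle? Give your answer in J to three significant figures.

W_net ≈ -4650 J

Constant-volume legs do no work.
W(i) = (442)(11.7 − 38.3) = -11757 J; W(iii) = (267)(38.3 − 11.7) = 7102 J.
W_net = -11757 + 7102 = -4655 J (the counter-clockwise enclosed area).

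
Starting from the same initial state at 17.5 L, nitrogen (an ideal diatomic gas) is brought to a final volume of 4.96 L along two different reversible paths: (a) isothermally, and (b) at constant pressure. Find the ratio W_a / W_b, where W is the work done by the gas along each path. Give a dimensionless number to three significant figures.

Path (a) isothermal: W = P₁V₁ ln(V₂/V₁) → W_a/(P₁V₁) = -1.261.
Path (b) isobaric: W = P₁(V₂ − V₁) → W_b/(P₁V₁) = -0.7166.
W_a / W_b = -1.261 / -0.7166 = 1.759.

W_a / W_b ≈ 1.76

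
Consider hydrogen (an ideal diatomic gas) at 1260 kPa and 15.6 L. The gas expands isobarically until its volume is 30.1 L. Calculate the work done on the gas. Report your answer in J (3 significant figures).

W ≈ -18300 J

Isobaric: W = P ΔV.
W = (1260 kPa)(30.1 − 15.6 L) = (1260)(14.5) = 18270 J.
Work on gas = −W_by = -18270 J.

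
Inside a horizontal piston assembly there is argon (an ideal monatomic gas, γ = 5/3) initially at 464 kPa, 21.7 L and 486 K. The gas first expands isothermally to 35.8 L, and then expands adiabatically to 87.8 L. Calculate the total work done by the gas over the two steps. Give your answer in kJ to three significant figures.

W_total ≈ 11.8 kJ

Step 1 (isothermal): W = P₁V₁ ln(V₂/V₁) = (10069) ln(35.8/21.7) = 5041 J.
After step 1: P = 281.3 kPa, V = 35.8 L, T = 486 K.
Step 2 (adiabatic): W = (P₁V₁ − P₂V₂)/(γ−1) = (10069 − 5537)/0.667 = 6798 J.
W_total = 5041 + 6798 = 11839 J.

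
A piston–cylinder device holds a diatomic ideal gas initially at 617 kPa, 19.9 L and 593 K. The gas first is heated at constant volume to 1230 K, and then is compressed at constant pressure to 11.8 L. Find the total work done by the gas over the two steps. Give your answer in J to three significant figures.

W_total ≈ -10400 J

Step 1 (isochoric): W = 0 (constant volume).
After step 1: P = 1280 kPa (V unchanged).
Step 2 (isobaric): W = PΔV = (1280 kPa)(11.8 − 19.9 L) = -10366 J.
W_total = 0 − 10366 = -10366 J.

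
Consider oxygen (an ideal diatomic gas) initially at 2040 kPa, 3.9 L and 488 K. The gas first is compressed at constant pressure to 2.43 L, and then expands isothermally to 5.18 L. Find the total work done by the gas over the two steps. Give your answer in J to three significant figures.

W_total ≈ 753 J

Step 1 (isobaric): W = PΔV = (2040 kPa)(2.43 − 3.9 L) = -2999 J.
After step 1: P = 2040 kPa, V = 2.43 L, T = 304.1 K.
Step 2 (isothermal): W = P₁V₁ ln(V₂/V₁) = (4957) ln(5.18/2.43) = 3752 J.
W_total = -2999 + 3752 = 753.4 J.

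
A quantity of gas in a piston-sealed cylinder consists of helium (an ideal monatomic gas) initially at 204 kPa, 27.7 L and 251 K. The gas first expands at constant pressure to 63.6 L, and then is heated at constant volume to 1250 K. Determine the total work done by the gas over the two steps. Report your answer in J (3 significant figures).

Step 1 (isobaric): W = PΔV = (204 kPa)(63.6 − 27.7 L) = 7324 J.
Step 2 (isochoric): W = 0 (constant volume).
W_total = 7324 + 0 = 7324 J.

W_total ≈ 7320 J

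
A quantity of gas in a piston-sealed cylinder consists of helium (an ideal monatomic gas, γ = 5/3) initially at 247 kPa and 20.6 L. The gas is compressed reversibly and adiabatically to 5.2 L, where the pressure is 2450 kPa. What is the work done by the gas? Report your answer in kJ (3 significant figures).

W ≈ -11.5 kJ

Adiabatic: W = (P₁V₁ − P₂V₂)/(γ − 1) with γ = 5/3.
P₁V₁ = 5088 J, P₂V₂ = 12740 J.
W = (5088 − 12740) / 0.6667 = -11478 J.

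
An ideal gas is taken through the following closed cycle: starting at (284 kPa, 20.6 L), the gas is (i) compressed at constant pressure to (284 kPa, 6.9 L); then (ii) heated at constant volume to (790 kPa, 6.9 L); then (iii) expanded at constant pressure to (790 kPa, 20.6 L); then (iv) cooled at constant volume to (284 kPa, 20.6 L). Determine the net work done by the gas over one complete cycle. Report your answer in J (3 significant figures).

W_net ≈ 6930 J

Constant-volume legs do no work.
W(i) = (284)(6.9 − 20.6) = -3891 J; W(iii) = (790)(20.6 − 6.9) = 10823 J.
W_net = -3891 + 10823 = 6932 J (the clockwise enclosed area).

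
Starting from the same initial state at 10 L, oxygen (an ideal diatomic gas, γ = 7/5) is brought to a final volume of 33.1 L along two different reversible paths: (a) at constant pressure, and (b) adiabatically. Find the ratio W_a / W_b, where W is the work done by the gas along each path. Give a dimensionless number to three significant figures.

W_a / W_b ≈ 2.43

Path (a) isobaric: W = P₁(V₂ − V₁) → W_a/(P₁V₁) = 2.31.
Path (b) adiabatic: W = P₁V₁(1 − (V₁/V₂)^(γ−1))/(γ−1) → W_b/(P₁V₁) = 0.9512.
W_a / W_b = 2.31 / 0.9512 = 2.429.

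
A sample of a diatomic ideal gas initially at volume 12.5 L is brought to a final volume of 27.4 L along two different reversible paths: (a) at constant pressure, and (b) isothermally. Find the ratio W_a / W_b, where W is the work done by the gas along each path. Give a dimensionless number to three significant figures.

W_a / W_b ≈ 1.52

Path (a) isobaric: W = P₁(V₂ − V₁) → W_a/(P₁V₁) = 1.192.
Path (b) isothermal: W = P₁V₁ ln(V₂/V₁) → W_b/(P₁V₁) = 0.7848.
W_a / W_b = 1.192 / 0.7848 = 1.519.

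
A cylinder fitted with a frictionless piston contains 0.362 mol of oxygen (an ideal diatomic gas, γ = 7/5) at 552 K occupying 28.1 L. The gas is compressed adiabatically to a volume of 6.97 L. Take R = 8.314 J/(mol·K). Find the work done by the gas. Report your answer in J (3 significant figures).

W ≈ -3100 J

Adiabatic: TV^(γ−1) = const with γ = 7/5.
T₂ = T₁ (V₁/V₂)^(γ−1) = 552 × (28.1/6.97)^0.4 = 552 × 1.747 = 964.1 K.
W_by = nCᵥ(T₁ − T₂) = (0.362)(20.79)(552 − 964.1) = -3101 J.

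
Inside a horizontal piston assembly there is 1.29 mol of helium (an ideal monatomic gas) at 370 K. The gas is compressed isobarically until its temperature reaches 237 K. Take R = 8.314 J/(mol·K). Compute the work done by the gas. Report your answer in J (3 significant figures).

W ≈ -1430 J

Isobaric: W = P ΔV = nR ΔT.
W = (1.29)(8.314)(237 − 370) = -1426 J.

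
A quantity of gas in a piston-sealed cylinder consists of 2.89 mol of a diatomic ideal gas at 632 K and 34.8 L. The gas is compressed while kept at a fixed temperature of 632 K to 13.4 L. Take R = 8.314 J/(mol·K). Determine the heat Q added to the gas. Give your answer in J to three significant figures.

Q ≈ -14500 J

Isothermal ⇒ ΔU = 0, so Q = W = nRT ln(V₂/V₁).
Q = (2.89)(8.314)(632) ln(13.4/34.8) = 15185 × -0.9544 = -14492 J.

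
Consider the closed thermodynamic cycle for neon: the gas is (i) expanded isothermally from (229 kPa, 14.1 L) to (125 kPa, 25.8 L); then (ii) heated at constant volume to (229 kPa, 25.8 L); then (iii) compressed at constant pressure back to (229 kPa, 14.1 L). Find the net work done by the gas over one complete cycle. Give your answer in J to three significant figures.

Leg (i): W = PᵢVᵢ ln(V_f/Vᵢ) = (3229) ln(25.8/14.1) = 1951 J.
Leg (ii): W = 0.
Leg (iii): W = PΔV = (229)(14.1 − 25.8) = -2679 J.
W_net = 1951 − 2679 = -728.4 J.

W_net ≈ -728 J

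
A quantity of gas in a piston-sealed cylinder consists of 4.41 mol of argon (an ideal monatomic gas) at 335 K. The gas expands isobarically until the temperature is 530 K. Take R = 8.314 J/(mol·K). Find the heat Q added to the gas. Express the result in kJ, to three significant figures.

Q ≈ 17.9 kJ

Isobaric: W = nRΔT = (4.41)(8.314)(195) = 7150 J.
ΔU = nCᵥΔT with Cᵥ = 3R/2: ΔU = (4.41)(12.47)(195) = 10724 J.
Q = ΔU + W = 10724 + 7150 = 17874 J.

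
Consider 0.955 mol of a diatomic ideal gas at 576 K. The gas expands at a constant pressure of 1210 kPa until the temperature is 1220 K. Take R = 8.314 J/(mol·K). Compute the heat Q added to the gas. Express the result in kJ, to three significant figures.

Q ≈ 17.9 kJ

Isobaric: W = nRΔT = (0.955)(8.314)(644) = 5113 J.
ΔU = nCᵥΔT with Cᵥ = 5R/2: ΔU = (0.955)(20.79)(644) = 12783 J.
Q = ΔU + W = 12783 + 5113 = 17896 J.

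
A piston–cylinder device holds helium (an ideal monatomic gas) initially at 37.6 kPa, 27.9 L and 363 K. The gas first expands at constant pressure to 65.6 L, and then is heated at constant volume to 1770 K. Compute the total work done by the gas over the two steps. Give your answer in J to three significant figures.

Step 1 (isobaric): W = PΔV = (37.6 kPa)(65.6 − 27.9 L) = 1418 J.
Step 2 (isochoric): W = 0 (constant volume).
W_total = 1418 + 0 = 1418 J.

W_total ≈ 1420 J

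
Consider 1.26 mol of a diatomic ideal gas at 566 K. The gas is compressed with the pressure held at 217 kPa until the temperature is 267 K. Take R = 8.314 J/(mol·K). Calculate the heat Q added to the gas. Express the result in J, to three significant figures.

Isobaric: W = nRΔT = (1.26)(8.314)(-299) = -3132 J.
ΔU = nCᵥΔT with Cᵥ = 5R/2: ΔU = (1.26)(20.79)(-299) = -7831 J.
Q = ΔU + W = -7831 − 3132 = -10963 J.

Q ≈ -11000 J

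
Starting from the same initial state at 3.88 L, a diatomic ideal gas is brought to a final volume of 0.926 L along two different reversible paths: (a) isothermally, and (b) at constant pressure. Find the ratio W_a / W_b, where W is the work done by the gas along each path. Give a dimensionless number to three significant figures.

W_a / W_b ≈ 1.88

Path (a) isothermal: W = P₁V₁ ln(V₂/V₁) → W_a/(P₁V₁) = -1.433.
Path (b) isobaric: W = P₁(V₂ − V₁) → W_b/(P₁V₁) = -0.7613.
W_a / W_b = -1.433 / -0.7613 = 1.882.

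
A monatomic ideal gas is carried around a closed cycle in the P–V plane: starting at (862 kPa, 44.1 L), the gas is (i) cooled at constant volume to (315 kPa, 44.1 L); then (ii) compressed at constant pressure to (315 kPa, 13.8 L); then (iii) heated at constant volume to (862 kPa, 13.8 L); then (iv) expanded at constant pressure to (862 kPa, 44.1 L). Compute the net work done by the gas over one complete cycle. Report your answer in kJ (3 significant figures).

Constant-volume legs do no work.
W(ii) = (315)(13.8 − 44.1) = -9544 J; W(iv) = (862)(44.1 − 13.8) = 26119 J.
W_net = -9544 + 26119 = 16574 J (the clockwise enclosed area).

W_net ≈ 16.6 kJ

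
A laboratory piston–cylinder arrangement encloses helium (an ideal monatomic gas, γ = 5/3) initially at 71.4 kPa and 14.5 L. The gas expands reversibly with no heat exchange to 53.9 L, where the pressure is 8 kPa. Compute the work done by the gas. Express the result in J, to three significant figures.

W ≈ 906 J

Adiabatic: W = (P₁V₁ − P₂V₂)/(γ − 1) with γ = 5/3.
P₁V₁ = 1035 J, P₂V₂ = 431.2 J.
W = (1035 − 431.2) / 0.6667 = 906.2 J.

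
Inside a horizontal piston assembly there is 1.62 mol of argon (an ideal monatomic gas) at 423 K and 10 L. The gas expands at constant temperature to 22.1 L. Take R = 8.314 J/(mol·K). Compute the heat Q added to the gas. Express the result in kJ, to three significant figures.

Isothermal ⇒ ΔU = 0, so Q = W = nRT ln(V₂/V₁).
Q = (1.62)(8.314)(423) ln(22.1/10) = 5697 × 0.793 = 4518 J.

Q ≈ 4.52 kJ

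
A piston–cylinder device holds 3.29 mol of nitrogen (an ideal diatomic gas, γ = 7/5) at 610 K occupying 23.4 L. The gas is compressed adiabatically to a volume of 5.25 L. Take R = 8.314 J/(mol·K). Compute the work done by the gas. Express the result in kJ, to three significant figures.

W ≈ -34.1 kJ

Adiabatic: TV^(γ−1) = const with γ = 7/5.
T₂ = T₁ (V₁/V₂)^(γ−1) = 610 × (23.4/5.25)^0.4 = 610 × 1.818 = 1109 K.
W_by = nCᵥ(T₁ − T₂) = (3.29)(20.79)(610 − 1109) = -34127 J.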